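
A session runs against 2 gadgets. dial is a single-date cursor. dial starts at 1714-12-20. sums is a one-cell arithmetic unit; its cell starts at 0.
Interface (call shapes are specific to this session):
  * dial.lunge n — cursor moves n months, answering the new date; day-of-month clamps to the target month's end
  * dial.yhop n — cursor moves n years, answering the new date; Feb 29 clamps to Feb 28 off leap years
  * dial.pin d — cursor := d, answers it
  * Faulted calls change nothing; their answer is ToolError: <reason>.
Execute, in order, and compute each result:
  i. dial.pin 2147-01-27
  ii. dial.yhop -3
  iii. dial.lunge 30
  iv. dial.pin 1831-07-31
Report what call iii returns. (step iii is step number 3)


Answer: 2146-07-27

Derivation:
$ pin d: 2147-01-27
[out] 2147-01-27
$ yhop n: -3
[out] 2144-01-27
$ lunge n: 30
[out] 2146-07-27
$ pin d: 1831-07-31
[out] 1831-07-31


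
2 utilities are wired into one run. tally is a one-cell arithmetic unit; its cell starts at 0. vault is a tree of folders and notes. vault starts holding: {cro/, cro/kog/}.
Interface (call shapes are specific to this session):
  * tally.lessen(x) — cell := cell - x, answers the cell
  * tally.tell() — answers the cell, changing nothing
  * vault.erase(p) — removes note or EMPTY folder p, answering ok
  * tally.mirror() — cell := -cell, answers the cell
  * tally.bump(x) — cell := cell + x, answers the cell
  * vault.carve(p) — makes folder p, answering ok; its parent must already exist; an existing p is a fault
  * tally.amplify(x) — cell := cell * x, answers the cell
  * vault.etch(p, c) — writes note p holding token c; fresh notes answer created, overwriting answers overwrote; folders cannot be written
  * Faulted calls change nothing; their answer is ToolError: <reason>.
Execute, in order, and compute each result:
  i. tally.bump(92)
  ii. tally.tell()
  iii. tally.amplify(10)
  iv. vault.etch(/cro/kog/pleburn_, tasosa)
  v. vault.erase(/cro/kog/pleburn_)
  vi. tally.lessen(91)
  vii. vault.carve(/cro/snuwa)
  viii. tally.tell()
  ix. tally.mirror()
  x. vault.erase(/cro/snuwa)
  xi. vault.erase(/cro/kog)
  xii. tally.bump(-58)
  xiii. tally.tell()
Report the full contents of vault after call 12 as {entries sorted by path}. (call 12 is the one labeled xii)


Step: tally.bump[92]
Result: 92
Step: tally.tell[]
Result: 92
Step: tally.amplify[10]
Result: 920
Step: vault.etch[/cro/kog/pleburn_; tasosa]
Result: created
Step: vault.erase[/cro/kog/pleburn_]
Result: ok
Step: tally.lessen[91]
Result: 829
Step: vault.carve[/cro/snuwa]
Result: ok
Step: tally.tell[]
Result: 829
Step: tally.mirror[]
Result: -829
Step: vault.erase[/cro/snuwa]
Result: ok
Step: vault.erase[/cro/kog]
Result: ok
Step: tally.bump[-58]
Result: -887
Step: tally.tell[]
Result: -887

Answer: {cro/}


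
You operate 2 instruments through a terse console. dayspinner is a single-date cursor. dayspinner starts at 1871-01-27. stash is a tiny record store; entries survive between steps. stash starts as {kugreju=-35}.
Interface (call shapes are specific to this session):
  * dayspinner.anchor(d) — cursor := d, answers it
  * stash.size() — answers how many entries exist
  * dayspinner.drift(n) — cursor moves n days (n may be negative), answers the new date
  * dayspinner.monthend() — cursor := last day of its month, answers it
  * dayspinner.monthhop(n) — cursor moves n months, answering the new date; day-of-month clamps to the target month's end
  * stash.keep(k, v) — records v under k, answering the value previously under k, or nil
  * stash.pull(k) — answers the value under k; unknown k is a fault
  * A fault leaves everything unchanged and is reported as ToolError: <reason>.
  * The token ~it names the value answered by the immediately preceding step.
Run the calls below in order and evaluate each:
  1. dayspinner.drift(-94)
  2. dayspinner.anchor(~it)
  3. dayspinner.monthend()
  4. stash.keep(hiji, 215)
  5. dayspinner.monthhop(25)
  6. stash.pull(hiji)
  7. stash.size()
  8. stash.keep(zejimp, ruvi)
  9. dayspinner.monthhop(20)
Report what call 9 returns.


I try drift on n: -94, → 1870-10-25.
I use anchor on d: ~it, giving 1870-10-25.
I try monthend, → 1870-10-31.
I run keep on k: hiji, v: 215: nil.
I invoke monthhop on n: 25, and see 1872-11-30.
I run pull on k: hiji, and get 215.
I invoke size: 2.
Now I run keep on k: zejimp, v: ruvi, which returns nil.
Using monthhop on n: 20, giving 1874-07-30.

Answer: 1874-07-30


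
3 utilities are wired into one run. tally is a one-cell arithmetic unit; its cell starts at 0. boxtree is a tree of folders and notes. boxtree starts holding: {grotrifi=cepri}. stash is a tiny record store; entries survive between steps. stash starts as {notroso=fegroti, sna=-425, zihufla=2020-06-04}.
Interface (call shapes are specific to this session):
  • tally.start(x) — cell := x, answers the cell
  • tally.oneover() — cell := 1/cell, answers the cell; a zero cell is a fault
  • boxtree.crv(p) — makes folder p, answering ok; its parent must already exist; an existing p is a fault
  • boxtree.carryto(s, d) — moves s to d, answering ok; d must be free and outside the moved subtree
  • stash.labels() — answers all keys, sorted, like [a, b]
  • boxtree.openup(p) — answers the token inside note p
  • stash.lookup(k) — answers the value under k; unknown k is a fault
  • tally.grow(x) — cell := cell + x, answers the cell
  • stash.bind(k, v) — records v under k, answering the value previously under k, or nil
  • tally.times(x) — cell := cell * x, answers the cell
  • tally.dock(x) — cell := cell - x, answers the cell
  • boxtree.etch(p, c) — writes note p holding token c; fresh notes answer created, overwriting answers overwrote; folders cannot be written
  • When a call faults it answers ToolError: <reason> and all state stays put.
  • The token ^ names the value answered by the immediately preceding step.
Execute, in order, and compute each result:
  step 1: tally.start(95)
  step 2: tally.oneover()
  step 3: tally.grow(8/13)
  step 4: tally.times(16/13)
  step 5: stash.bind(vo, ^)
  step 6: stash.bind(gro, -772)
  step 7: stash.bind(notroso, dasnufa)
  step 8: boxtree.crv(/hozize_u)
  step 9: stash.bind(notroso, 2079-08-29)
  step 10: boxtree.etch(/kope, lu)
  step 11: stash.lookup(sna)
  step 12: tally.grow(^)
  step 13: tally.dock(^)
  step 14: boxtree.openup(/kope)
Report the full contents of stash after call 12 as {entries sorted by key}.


Answer: {gro=-772, notroso=2079-08-29, sna=-425, vo=12368/16055, zihufla=2020-06-04}

Derivation:
[in] start 95
[out] 95
[in] oneover
[out] 1/95
[in] grow 8/13
[out] 773/1235
[in] times 16/13
[out] 12368/16055
[in] bind vo ^
[out] nil
[in] bind gro -772
[out] nil
[in] bind notroso dasnufa
[out] fegroti
[in] crv /hozize_u
[out] ok
[in] bind notroso 2079-08-29
[out] dasnufa
[in] etch /kope lu
[out] created
[in] lookup sna
[out] -425
[in] grow ^
[out] -6811007/16055
[in] dock ^
[out] 0
[in] openup /kope
[out] lu


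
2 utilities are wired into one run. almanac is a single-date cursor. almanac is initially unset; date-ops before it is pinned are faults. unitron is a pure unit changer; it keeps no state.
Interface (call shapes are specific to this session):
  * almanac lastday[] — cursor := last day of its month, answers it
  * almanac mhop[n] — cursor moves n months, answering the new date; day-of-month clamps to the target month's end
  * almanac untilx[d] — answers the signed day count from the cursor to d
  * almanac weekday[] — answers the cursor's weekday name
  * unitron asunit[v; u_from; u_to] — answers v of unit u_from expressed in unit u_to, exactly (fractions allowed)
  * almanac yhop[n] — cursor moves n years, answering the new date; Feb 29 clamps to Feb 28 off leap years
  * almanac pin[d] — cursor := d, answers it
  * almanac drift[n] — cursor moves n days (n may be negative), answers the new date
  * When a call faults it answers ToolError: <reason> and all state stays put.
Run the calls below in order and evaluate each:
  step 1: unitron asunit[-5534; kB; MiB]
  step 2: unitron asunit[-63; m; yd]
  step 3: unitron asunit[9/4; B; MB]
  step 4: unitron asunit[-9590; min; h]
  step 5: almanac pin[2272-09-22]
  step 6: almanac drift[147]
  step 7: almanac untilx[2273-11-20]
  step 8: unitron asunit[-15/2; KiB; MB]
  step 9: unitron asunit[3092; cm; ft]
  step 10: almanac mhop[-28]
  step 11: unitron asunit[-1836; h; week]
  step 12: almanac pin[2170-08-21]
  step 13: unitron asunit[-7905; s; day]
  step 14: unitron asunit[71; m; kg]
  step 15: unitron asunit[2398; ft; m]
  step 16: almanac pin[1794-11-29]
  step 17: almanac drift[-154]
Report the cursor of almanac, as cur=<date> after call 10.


Now I run unitron asunit with v='-5534', u_from='kB', u_to='MiB', which returns -345875/65536.
I invoke unitron asunit with v='-63', u_from='m', u_to='yd', → -8750/127.
Using unitron asunit with v='9/4', u_from='B', u_to='MB', and get 9/4000000.
I call unitron asunit with v='-9590', u_from='min', u_to='h', and observe -959/6.
Using almanac pin with d='2272-09-22': 2272-09-22.
Using almanac drift with n='147', and observe 2273-02-16.
Invoking almanac untilx with d='2273-11-20', and see 277.
Next I call unitron asunit with v='-15/2', u_from='KiB', u_to='MB', — result: -24/3125.
Next I call unitron asunit with v='3092', u_from='cm', u_to='ft': 38650/381.
I call almanac mhop with n='-28', → 2270-10-16.
I run unitron asunit with v='-1836', u_from='h', u_to='week', and observe -153/14.
Calling almanac pin with d='2170-08-21', which returns 2170-08-21.
Using unitron asunit with v='-7905', u_from='s', u_to='day', and observe -527/5760.
I try unitron asunit with v='71', u_from='m', u_to='kg', giving ToolError: incompatible units.
Invoking unitron asunit with v='2398', u_from='ft', u_to='m', giving 456819/625.
I run almanac pin with d='1794-11-29', and observe 1794-11-29.
Next I call almanac drift with n='-154', — result: 1794-06-28.

Answer: cur=2270-10-16


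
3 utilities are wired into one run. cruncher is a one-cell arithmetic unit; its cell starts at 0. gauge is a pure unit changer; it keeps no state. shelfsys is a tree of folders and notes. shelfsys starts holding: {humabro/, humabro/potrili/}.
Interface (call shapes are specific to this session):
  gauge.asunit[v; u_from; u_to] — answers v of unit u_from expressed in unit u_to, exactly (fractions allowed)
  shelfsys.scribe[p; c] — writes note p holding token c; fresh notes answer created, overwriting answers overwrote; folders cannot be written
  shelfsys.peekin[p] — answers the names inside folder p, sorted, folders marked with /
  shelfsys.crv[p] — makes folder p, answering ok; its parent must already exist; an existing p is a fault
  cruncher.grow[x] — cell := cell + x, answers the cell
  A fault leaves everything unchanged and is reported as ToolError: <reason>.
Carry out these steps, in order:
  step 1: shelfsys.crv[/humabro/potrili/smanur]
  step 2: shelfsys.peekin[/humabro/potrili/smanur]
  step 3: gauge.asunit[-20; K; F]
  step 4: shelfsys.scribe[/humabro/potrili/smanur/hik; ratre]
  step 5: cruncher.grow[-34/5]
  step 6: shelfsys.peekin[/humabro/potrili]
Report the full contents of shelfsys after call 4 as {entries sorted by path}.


Answer: {humabro/, humabro/potrili/, humabro/potrili/smanur/, humabro/potrili/smanur/hik=ratre}

Derivation:
# 1. shelfsys.crv(p=/humabro/potrili/smanur) == ok
# 2. shelfsys.peekin(p=/humabro/potrili/smanur) == []
# 3. gauge.asunit(v=-20, u_from=K, u_to=F) == -49567/100
# 4. shelfsys.scribe(p=/humabro/potrili/smanur/hik, c=ratre) == created
# 5. cruncher.grow(x=-34/5) == -34/5
# 6. shelfsys.peekin(p=/humabro/potrili) == [smanur/]


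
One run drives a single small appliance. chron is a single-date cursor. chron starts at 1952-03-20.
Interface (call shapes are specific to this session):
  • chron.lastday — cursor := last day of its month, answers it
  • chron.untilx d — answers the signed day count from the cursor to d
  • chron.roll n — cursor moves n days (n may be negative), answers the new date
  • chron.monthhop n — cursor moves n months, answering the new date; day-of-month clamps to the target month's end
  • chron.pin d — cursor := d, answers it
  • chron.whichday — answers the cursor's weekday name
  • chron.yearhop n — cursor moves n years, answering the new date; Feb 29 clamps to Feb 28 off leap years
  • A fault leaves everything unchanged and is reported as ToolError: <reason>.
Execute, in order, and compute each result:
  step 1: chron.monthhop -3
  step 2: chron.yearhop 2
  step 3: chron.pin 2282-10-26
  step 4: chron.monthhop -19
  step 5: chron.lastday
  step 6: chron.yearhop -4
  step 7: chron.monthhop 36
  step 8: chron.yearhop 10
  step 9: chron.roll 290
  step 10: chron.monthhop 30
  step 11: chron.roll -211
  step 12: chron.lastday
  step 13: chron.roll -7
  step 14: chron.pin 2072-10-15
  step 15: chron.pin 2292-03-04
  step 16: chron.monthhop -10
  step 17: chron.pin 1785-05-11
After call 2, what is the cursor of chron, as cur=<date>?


Answer: cur=1953-12-20

Derivation:
! 1. chron.monthhop(-3) ~> 1951-12-20
! 2. chron.yearhop(2) ~> 1953-12-20
! 3. chron.pin(2282-10-26) ~> 2282-10-26
! 4. chron.monthhop(-19) ~> 2281-03-26
! 5. chron.lastday() ~> 2281-03-31
! 6. chron.yearhop(-4) ~> 2277-03-31
! 7. chron.monthhop(36) ~> 2280-03-31
! 8. chron.yearhop(10) ~> 2290-03-31
! 9. chron.roll(290) ~> 2291-01-15
! 10. chron.monthhop(30) ~> 2293-07-15
! 11. chron.roll(-211) ~> 2292-12-16
! 12. chron.lastday() ~> 2292-12-31
! 13. chron.roll(-7) ~> 2292-12-24
! 14. chron.pin(2072-10-15) ~> 2072-10-15
! 15. chron.pin(2292-03-04) ~> 2292-03-04
! 16. chron.monthhop(-10) ~> 2291-05-04
! 17. chron.pin(1785-05-11) ~> 1785-05-11


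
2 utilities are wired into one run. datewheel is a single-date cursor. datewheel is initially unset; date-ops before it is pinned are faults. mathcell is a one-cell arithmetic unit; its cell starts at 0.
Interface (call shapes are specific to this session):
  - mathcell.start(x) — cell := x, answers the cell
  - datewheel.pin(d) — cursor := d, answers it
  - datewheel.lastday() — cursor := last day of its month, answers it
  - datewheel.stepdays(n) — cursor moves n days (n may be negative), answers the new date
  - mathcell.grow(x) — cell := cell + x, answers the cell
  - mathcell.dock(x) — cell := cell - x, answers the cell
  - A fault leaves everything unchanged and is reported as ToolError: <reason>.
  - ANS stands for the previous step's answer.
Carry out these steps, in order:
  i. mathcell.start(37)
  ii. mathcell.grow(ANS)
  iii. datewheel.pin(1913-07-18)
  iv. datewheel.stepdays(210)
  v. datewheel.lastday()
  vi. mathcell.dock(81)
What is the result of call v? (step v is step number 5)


Answer: 1914-02-28

Derivation:
>>> mathcell.start x=37
:: 37
>>> mathcell.grow x=ANS
:: 74
>>> datewheel.pin d=1913-07-18
:: 1913-07-18
>>> datewheel.stepdays n=210
:: 1914-02-13
>>> datewheel.lastday
:: 1914-02-28
>>> mathcell.dock x=81
:: -7


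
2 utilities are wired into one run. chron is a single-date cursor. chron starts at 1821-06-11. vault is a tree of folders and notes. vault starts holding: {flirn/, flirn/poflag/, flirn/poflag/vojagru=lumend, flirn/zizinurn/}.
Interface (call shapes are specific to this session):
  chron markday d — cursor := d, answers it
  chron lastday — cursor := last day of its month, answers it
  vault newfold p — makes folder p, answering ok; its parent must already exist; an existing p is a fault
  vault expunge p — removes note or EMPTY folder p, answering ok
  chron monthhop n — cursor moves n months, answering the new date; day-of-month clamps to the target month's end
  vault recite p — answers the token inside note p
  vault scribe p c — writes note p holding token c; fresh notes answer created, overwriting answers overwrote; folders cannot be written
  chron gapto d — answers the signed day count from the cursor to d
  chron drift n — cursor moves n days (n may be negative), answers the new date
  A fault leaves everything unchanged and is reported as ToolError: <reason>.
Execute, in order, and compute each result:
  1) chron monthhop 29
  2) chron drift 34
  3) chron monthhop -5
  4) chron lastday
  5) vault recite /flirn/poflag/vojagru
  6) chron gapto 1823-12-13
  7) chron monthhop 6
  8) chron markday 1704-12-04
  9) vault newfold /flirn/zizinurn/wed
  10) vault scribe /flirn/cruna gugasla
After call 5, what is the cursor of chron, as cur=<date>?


Calling chron monthhop passing n: 29, yielding 1823-11-11.
Next I call chron drift passing n: 34, → 1823-12-15.
I call chron monthhop passing n: -5, yielding 1823-07-15.
Now I run chron lastday(), and see 1823-07-31.
Calling vault recite passing p: /flirn/poflag/vojagru: lumend.
I invoke chron gapto passing d: 1823-12-13, → 135.
I use chron monthhop passing n: 6: 1824-01-31.
Calling chron markday passing d: 1704-12-04, and observe 1704-12-04.
I call vault newfold passing p: /flirn/zizinurn/wed, → ok.
I invoke vault scribe passing p: /flirn/cruna, c: gugasla, which returns created.

Answer: cur=1823-07-31


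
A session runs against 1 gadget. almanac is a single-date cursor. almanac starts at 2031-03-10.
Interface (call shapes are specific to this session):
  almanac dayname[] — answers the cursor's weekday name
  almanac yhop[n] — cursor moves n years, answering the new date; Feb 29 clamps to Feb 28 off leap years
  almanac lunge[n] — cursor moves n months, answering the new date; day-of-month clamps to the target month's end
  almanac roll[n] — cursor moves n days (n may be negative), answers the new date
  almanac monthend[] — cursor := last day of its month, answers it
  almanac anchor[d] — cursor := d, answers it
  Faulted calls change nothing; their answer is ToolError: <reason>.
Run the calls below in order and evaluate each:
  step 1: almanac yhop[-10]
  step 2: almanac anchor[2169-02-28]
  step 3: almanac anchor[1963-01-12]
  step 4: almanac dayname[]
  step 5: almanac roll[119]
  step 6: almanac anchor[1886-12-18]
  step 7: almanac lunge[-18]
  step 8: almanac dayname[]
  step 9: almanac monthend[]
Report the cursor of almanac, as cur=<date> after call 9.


Answer: cur=1885-06-30

Derivation:
! almanac yhop(-10) => 2021-03-10
! almanac anchor(2169-02-28) => 2169-02-28
! almanac anchor(1963-01-12) => 1963-01-12
! almanac dayname() => Saturday
! almanac roll(119) => 1963-05-11
! almanac anchor(1886-12-18) => 1886-12-18
! almanac lunge(-18) => 1885-06-18
! almanac dayname() => Thursday
! almanac monthend() => 1885-06-30


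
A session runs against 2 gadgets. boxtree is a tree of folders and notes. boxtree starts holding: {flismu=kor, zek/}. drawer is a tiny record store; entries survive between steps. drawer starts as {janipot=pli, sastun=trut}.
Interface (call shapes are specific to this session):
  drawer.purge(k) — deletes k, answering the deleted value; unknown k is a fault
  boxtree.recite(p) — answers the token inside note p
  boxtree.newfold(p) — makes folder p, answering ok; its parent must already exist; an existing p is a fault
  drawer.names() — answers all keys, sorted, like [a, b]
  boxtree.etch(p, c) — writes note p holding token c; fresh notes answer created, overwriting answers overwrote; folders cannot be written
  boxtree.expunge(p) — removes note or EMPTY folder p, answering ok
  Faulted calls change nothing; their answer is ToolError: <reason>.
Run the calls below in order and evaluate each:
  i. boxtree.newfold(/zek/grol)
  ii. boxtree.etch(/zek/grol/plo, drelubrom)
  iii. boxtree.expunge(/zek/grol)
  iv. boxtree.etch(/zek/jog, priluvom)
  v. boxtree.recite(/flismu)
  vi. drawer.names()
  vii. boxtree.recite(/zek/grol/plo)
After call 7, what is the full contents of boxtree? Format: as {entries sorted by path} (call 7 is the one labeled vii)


Answer: {flismu=kor, zek/, zek/grol/, zek/grol/plo=drelubrom, zek/jog=priluvom}

Derivation:
>> boxtree.newfold(p: /zek/grol)
<< ok
>> boxtree.etch(p: /zek/grol/plo, c: drelubrom)
<< created
>> boxtree.expunge(p: /zek/grol)
<< ToolError: not empty
>> boxtree.etch(p: /zek/jog, c: priluvom)
<< created
>> boxtree.recite(p: /flismu)
<< kor
>> drawer.names()
<< [janipot, sastun]
>> boxtree.recite(p: /zek/grol/plo)
<< drelubrom


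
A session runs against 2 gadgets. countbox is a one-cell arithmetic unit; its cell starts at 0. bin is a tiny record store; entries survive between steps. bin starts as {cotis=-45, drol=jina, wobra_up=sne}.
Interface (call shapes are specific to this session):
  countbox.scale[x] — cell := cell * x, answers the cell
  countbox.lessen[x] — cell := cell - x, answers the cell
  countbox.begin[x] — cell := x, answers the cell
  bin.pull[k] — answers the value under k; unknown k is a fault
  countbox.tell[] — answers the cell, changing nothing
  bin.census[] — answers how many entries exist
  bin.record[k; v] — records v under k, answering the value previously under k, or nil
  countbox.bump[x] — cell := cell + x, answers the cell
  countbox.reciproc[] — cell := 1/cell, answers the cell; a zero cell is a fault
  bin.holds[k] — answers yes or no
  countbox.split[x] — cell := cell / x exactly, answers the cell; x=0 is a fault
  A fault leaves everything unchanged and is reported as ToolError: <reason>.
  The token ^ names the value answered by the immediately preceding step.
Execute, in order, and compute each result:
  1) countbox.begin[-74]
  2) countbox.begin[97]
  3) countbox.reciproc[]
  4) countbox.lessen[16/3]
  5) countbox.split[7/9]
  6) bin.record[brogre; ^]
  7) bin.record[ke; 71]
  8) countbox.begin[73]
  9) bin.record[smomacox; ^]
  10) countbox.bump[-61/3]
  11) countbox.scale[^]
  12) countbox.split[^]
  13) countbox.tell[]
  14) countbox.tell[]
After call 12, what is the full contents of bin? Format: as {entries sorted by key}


Answer: {brogre=-4647/679, cotis=-45, drol=jina, ke=71, smomacox=73, wobra_up=sne}

Derivation:
Do: countbox.begin[x=-74]
See: -74
Do: countbox.begin[x=97]
See: 97
Do: countbox.reciproc[]
See: 1/97
Do: countbox.lessen[x=16/3]
See: -1549/291
Do: countbox.split[x=7/9]
See: -4647/679
Do: bin.record[k=brogre; v=^]
See: nil
Do: bin.record[k=ke; v=71]
See: nil
Do: countbox.begin[x=73]
See: 73
Do: bin.record[k=smomacox; v=^]
See: nil
Do: countbox.bump[x=-61/3]
See: 158/3
Do: countbox.scale[x=^]
See: 24964/9
Do: countbox.split[x=^]
See: 1
Do: countbox.tell[]
See: 1
Do: countbox.tell[]
See: 1


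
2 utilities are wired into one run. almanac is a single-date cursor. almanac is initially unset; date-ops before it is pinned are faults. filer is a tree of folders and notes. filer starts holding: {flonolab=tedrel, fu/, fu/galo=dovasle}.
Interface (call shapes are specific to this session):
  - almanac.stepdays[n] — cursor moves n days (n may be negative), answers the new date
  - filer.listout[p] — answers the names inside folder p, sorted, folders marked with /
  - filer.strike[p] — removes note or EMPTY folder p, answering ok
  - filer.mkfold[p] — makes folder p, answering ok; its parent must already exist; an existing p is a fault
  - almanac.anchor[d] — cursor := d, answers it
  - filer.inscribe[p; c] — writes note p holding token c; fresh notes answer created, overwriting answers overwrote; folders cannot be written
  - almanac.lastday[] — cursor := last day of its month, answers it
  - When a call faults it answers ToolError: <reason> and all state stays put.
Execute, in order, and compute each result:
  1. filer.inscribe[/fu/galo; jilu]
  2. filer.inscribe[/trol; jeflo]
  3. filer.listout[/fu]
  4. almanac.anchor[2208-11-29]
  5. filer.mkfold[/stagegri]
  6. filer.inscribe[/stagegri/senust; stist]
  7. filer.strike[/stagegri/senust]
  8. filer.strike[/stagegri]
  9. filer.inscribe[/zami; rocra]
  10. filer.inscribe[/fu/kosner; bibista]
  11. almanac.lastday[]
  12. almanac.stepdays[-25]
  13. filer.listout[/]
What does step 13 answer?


~$ filer.inscribe p→/fu/galo c→jilu
:: overwrote
~$ filer.inscribe p→/trol c→jeflo
:: created
~$ filer.listout p→/fu
:: [galo]
~$ almanac.anchor d→2208-11-29
:: 2208-11-29
~$ filer.mkfold p→/stagegri
:: ok
~$ filer.inscribe p→/stagegri/senust c→stist
:: created
~$ filer.strike p→/stagegri/senust
:: ok
~$ filer.strike p→/stagegri
:: ok
~$ filer.inscribe p→/zami c→rocra
:: created
~$ filer.inscribe p→/fu/kosner c→bibista
:: created
~$ almanac.lastday
:: 2208-11-30
~$ almanac.stepdays n→-25
:: 2208-11-05
~$ filer.listout p→/
:: [flonolab, fu/, trol, zami]

Answer: [flonolab, fu/, trol, zami]


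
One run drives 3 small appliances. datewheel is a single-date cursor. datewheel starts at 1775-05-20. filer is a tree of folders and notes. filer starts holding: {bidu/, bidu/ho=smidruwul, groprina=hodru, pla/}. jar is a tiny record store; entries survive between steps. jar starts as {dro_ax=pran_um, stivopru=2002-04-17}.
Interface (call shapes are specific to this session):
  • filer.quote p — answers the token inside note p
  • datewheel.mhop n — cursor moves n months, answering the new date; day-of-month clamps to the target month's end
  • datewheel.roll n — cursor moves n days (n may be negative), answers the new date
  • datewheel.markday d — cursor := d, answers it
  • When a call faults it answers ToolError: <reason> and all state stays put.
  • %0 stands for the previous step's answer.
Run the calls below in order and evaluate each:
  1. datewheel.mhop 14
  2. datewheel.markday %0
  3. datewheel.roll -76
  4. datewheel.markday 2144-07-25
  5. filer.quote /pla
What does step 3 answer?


·→ datewheel.mhop(n=14)
·← 1776-07-20
·→ datewheel.markday(d=%0)
·← 1776-07-20
·→ datewheel.roll(n=-76)
·← 1776-05-05
·→ datewheel.markday(d=2144-07-25)
·← 2144-07-25
·→ filer.quote(p=/pla)
·← ToolError: is a directory

Answer: 1776-05-05


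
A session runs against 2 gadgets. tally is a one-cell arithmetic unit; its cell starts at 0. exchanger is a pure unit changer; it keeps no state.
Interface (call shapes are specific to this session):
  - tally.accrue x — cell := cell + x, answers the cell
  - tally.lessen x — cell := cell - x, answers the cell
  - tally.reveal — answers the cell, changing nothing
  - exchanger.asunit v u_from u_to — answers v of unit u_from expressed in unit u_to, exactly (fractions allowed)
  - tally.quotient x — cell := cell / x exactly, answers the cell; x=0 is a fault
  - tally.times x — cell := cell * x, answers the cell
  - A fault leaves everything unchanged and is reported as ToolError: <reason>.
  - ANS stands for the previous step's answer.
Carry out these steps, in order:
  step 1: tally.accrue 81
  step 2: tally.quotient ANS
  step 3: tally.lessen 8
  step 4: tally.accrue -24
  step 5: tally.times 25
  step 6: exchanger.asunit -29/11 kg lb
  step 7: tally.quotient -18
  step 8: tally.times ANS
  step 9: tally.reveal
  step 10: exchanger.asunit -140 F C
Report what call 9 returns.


>> accrue(x='81')
<< 81
>> quotient(x='ANS')
<< 1
>> lessen(x='8')
<< -7
>> accrue(x='-24')
<< -31
>> times(x='25')
<< -775
>> asunit(v='-29/11', u_from='kg', u_to='lb')
<< -2900000000/498951607
>> quotient(x='-18')
<< 775/18
>> times(x='ANS')
<< 600625/324
>> reveal()
<< 600625/324
>> asunit(v='-140', u_from='F', u_to='C')
<< -860/9

Answer: 600625/324


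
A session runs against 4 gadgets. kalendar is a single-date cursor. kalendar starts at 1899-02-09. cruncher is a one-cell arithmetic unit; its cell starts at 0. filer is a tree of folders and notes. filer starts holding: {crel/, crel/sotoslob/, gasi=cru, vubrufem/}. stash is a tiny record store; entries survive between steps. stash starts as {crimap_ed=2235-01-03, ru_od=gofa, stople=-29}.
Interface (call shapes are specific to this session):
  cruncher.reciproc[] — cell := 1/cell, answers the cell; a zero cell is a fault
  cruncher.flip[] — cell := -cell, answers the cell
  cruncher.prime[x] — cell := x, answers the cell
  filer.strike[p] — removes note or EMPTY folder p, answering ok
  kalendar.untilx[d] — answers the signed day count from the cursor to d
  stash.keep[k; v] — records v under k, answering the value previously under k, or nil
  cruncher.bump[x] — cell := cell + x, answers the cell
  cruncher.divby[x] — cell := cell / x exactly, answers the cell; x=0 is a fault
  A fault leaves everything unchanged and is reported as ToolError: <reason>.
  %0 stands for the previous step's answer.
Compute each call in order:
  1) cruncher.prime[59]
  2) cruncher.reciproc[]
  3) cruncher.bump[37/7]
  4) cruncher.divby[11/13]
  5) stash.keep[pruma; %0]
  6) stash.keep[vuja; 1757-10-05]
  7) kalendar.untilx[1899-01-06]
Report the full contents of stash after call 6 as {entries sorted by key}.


Answer: {crimap_ed=2235-01-03, pruma=28470/4543, ru_od=gofa, stople=-29, vuja=1757-10-05}

Derivation:
·→ cruncher.prime(59)
·← 59
·→ cruncher.reciproc()
·← 1/59
·→ cruncher.bump(37/7)
·← 2190/413
·→ cruncher.divby(11/13)
·← 28470/4543
·→ stash.keep(pruma, %0)
·← nil
·→ stash.keep(vuja, 1757-10-05)
·← nil
·→ kalendar.untilx(1899-01-06)
·← -34


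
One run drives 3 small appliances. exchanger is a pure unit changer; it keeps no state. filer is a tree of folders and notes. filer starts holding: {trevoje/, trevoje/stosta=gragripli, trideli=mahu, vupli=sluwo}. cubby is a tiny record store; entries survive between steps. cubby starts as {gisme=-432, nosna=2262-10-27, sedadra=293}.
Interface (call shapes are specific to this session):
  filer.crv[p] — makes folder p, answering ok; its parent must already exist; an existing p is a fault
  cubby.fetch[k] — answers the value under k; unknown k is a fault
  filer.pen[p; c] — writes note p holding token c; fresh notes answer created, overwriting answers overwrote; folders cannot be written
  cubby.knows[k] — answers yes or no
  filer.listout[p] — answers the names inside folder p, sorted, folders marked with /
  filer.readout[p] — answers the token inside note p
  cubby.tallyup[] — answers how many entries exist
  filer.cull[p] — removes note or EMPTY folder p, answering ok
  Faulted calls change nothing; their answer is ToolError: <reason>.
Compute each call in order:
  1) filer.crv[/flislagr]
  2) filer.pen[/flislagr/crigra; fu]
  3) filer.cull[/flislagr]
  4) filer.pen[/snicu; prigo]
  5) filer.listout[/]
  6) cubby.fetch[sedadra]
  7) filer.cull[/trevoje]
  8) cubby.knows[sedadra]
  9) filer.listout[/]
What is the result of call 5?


Answer: [flislagr/, snicu, trevoje/, trideli, vupli]

Derivation:
! 1. filer.crv(p=/flislagr) ~> ok
! 2. filer.pen(p=/flislagr/crigra, c=fu) ~> created
! 3. filer.cull(p=/flislagr) ~> ToolError: not empty
! 4. filer.pen(p=/snicu, c=prigo) ~> created
! 5. filer.listout(p=/) ~> [flislagr/, snicu, trevoje/, trideli, vupli]
! 6. cubby.fetch(k=sedadra) ~> 293
! 7. filer.cull(p=/trevoje) ~> ToolError: not empty
! 8. cubby.knows(k=sedadra) ~> yes
! 9. filer.listout(p=/) ~> [flislagr/, snicu, trevoje/, trideli, vupli]


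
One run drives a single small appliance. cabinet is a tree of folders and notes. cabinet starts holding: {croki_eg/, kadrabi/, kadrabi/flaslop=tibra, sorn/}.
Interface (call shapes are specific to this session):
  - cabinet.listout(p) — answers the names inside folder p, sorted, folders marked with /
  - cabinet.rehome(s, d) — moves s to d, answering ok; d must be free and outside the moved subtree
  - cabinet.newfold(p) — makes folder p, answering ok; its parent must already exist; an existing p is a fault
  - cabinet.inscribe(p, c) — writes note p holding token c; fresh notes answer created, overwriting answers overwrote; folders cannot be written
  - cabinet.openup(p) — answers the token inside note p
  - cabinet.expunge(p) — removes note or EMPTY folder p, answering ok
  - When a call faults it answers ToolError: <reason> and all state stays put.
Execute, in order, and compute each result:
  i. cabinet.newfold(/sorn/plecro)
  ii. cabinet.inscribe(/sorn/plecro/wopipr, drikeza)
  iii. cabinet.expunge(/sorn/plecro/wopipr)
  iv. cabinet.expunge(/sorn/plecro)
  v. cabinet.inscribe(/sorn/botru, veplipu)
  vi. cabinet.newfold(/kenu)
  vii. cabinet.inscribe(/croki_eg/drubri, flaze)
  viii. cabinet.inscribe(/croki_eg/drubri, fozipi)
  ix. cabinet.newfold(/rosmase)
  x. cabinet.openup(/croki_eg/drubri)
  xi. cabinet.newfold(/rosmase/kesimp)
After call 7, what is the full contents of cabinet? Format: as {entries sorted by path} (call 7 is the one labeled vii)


Answer: {croki_eg/, croki_eg/drubri=flaze, kadrabi/, kadrabi/flaslop=tibra, kenu/, sorn/, sorn/botru=veplipu}

Derivation:
-> newfold(p='/sorn/plecro')
<- ok
-> inscribe(p='/sorn/plecro/wopipr', c='drikeza')
<- created
-> expunge(p='/sorn/plecro/wopipr')
<- ok
-> expunge(p='/sorn/plecro')
<- ok
-> inscribe(p='/sorn/botru', c='veplipu')
<- created
-> newfold(p='/kenu')
<- ok
-> inscribe(p='/croki_eg/drubri', c='flaze')
<- created
-> inscribe(p='/croki_eg/drubri', c='fozipi')
<- overwrote
-> newfold(p='/rosmase')
<- ok
-> openup(p='/croki_eg/drubri')
<- fozipi
-> newfold(p='/rosmase/kesimp')
<- ok


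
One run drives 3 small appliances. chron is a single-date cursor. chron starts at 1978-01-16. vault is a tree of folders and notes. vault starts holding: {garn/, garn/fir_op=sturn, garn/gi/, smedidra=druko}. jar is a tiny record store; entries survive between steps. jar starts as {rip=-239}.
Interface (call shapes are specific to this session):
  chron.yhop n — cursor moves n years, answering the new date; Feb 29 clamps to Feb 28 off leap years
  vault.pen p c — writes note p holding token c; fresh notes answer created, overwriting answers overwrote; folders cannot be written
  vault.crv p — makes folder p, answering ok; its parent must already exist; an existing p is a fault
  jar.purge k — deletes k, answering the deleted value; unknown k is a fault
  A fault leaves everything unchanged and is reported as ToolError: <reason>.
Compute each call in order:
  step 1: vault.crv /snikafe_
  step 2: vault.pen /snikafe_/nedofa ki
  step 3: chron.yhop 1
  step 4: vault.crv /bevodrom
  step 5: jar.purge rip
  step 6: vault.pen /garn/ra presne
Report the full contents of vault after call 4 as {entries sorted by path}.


Using vault.crv on p→/snikafe_: ok.
Now I run vault.pen on p→/snikafe_/nedofa, c→ki: created.
I use chron.yhop on n→1, → 1979-01-16.
Invoking vault.crv on p→/bevodrom, which returns ok.
Invoking jar.purge on k→rip, — result: -239.
Now I run vault.pen on p→/garn/ra, c→presne, and observe created.

Answer: {bevodrom/, garn/, garn/fir_op=sturn, garn/gi/, smedidra=druko, snikafe_/, snikafe_/nedofa=ki}


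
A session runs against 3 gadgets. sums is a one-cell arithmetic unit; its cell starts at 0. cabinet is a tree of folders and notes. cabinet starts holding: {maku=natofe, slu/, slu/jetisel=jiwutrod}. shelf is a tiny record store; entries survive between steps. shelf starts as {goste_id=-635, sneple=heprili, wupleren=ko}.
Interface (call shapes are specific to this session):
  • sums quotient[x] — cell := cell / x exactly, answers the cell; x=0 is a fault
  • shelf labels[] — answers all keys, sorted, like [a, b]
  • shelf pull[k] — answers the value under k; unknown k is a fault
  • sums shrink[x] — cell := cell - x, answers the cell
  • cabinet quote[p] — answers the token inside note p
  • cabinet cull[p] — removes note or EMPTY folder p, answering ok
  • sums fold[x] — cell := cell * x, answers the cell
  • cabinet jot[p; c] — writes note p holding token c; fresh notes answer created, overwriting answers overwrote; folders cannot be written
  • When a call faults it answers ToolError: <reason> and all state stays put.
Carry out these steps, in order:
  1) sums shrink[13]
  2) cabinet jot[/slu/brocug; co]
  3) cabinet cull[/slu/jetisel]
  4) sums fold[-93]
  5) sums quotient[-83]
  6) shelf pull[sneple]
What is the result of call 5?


Step: sums shrink[13]
Result: -13
Step: cabinet jot[/slu/brocug; co]
Result: created
Step: cabinet cull[/slu/jetisel]
Result: ok
Step: sums fold[-93]
Result: 1209
Step: sums quotient[-83]
Result: -1209/83
Step: shelf pull[sneple]
Result: heprili

Answer: -1209/83


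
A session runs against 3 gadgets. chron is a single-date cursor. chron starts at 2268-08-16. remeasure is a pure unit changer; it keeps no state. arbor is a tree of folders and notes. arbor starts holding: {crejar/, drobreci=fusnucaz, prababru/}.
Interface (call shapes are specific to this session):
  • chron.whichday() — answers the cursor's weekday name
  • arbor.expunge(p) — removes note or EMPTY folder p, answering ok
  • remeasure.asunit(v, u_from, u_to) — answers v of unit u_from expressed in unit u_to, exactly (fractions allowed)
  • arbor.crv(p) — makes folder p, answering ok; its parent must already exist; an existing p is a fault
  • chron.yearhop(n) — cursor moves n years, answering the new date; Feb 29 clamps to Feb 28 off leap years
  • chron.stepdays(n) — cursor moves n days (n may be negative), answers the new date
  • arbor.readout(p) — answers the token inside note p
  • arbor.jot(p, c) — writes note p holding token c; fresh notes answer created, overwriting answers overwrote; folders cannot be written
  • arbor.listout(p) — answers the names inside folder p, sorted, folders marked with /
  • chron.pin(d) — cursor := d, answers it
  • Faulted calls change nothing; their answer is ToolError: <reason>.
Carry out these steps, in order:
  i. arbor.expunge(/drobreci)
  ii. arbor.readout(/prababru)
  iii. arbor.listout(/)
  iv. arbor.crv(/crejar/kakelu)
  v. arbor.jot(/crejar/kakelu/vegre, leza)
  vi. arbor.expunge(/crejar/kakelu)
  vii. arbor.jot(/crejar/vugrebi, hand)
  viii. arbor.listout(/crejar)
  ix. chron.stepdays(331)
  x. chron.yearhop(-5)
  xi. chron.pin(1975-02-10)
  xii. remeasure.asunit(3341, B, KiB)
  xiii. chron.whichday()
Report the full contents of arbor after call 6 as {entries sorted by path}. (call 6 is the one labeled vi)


Answer: {crejar/, crejar/kakelu/, crejar/kakelu/vegre=leza, prababru/}

Derivation:
;; 1. expunge(p→/drobreci) => ok
;; 2. readout(p→/prababru) => ToolError: is a directory
;; 3. listout(p→/) => [crejar/, prababru/]
;; 4. crv(p→/crejar/kakelu) => ok
;; 5. jot(p→/crejar/kakelu/vegre, c→leza) => created
;; 6. expunge(p→/crejar/kakelu) => ToolError: not empty
;; 7. jot(p→/crejar/vugrebi, c→hand) => created
;; 8. listout(p→/crejar) => [kakelu/, vugrebi]
;; 9. stepdays(n→331) => 2269-07-13
;; 10. yearhop(n→-5) => 2264-07-13
;; 11. pin(d→1975-02-10) => 1975-02-10
;; 12. asunit(v→3341, u_from→B, u_to→KiB) => 3341/1024
;; 13. whichday() => Monday


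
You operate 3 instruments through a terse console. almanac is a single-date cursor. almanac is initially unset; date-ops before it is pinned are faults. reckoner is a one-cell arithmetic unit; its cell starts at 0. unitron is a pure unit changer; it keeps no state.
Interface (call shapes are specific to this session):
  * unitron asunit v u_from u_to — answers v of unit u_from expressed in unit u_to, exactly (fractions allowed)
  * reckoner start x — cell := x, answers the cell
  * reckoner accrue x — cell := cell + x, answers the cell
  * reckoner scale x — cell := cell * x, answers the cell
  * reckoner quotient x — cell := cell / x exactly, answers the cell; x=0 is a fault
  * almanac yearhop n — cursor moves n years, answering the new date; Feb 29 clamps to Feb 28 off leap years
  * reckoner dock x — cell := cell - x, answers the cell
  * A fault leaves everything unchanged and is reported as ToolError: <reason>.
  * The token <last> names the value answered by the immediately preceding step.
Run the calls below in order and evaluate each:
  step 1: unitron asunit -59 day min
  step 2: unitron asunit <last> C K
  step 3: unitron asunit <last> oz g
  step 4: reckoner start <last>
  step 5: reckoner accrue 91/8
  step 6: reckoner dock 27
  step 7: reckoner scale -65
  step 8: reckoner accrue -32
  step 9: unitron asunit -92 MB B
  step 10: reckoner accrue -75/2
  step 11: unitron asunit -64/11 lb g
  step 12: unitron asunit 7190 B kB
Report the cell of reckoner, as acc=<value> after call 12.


Answer: acc=998752089182697/6400000

Derivation:
Using unitron asunit on v='-59', u_from='day', u_to='min', — result: -84960.
Using unitron asunit on v='<last>', u_from='C', u_to='K', yielding -1693737/20.
Next I call unitron asunit on v='<last>', u_from='oz', u_to='g', yielding -76826617998669/32000000.
Next I call reckoner start on x='<last>', and observe -76826617998669/32000000.
I use reckoner accrue on x='91/8', yielding -76826253998669/32000000.
Now I run reckoner dock on x='27', — result: -76827117998669/32000000.
Next I call reckoner scale on x='-65', and get 998752533982697/6400000.
Next I call reckoner accrue on x='-32', → 998752329182697/6400000.
Then unitron asunit on v='-92', u_from='MB', u_to='B', giving -92000000.
Calling reckoner accrue on x='-75/2', and get 998752089182697/6400000.
Using unitron asunit on v='-64/11', u_from='lb', u_to='g': -8247134/3125.
I run unitron asunit on v='7190', u_from='B', u_to='kB', and get 719/100.
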